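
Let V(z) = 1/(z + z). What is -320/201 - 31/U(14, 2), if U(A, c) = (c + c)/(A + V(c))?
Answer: -360287/3216 ≈ -112.03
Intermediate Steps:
V(z) = 1/(2*z)
U(A, c) = 2*c/(A + 1/(2*c)) (U(A, c) = (c + c)/(A + 1/(2*c)) = (2*c)/(A + 1/(2*c)) = 2*c/(A + 1/(2*c)))
-320/201 - 31/U(14, 2) = -320/201 - 31/(4*2²/(1 + 2*14*2)) = -320*1/201 - 31/(4*4/(1 + 56)) = -320/201 - 31/(4*4/57) = -320/201 - 31/(4*4*(1/57)) = -320/201 - 31/16/57 = -320/201 - 31*57/16 = -320/201 - 1767/16 = -360287/3216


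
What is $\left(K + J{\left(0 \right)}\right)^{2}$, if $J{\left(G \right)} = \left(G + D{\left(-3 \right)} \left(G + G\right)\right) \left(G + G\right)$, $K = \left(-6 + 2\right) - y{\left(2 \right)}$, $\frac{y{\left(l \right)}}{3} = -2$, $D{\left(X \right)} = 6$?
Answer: $4$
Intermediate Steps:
$y{\left(l \right)} = -6$ ($y{\left(l \right)} = 3 \left(-2\right) = -6$)
$K = 2$ ($K = \left(-6 + 2\right) - -6 = -4 + 6 = 2$)
$J{\left(G \right)} = 26 G^{2}$ ($J{\left(G \right)} = \left(G + 6 \left(G + G\right)\right) \left(G + G\right) = \left(G + 6 \cdot 2 G\right) 2 G = \left(G + 12 G\right) 2 G = 13 G 2 G = 26 G^{2}$)
$\left(K + J{\left(0 \right)}\right)^{2} = \left(2 + 26 \cdot 0^{2}\right)^{2} = \left(2 + 26 \cdot 0\right)^{2} = \left(2 + 0\right)^{2} = 2^{2} = 4$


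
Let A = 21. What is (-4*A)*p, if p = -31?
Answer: 2604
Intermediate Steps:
(-4*A)*p = -4*21*(-31) = -84*(-31) = 2604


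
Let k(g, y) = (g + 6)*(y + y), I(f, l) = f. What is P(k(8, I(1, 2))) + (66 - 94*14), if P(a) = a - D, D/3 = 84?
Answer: -1474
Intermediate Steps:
D = 252 (D = 3*84 = 252)
k(g, y) = 2*y*(6 + g) (k(g, y) = (6 + g)*(2*y) = 2*y*(6 + g))
P(a) = -252 + a (P(a) = a - 1*252 = a - 252 = -252 + a)
P(k(8, I(1, 2))) + (66 - 94*14) = (-252 + 2*1*(6 + 8)) + (66 - 94*14) = (-252 + 2*1*14) + (66 - 1316) = (-252 + 28) - 1250 = -224 - 1250 = -1474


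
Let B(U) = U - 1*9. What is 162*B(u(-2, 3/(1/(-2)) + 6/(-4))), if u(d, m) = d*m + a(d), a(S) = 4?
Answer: 1620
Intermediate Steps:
u(d, m) = 4 + d*m (u(d, m) = d*m + 4 = 4 + d*m)
B(U) = -9 + U (B(U) = U - 9 = -9 + U)
162*B(u(-2, 3/(1/(-2)) + 6/(-4))) = 162*(-9 + (4 - 2*(3/(1/(-2)) + 6/(-4)))) = 162*(-9 + (4 - 2*(3/(-1/2) + 6*(-1/4)))) = 162*(-9 + (4 - 2*(3*(-2) - 3/2))) = 162*(-9 + (4 - 2*(-6 - 3/2))) = 162*(-9 + (4 - 2*(-15/2))) = 162*(-9 + (4 + 15)) = 162*(-9 + 19) = 162*10 = 1620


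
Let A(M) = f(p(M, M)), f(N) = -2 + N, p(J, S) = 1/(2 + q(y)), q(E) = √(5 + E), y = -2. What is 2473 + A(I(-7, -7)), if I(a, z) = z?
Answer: 2473 - √3 ≈ 2471.3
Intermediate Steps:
p(J, S) = 1/(2 + √3) (p(J, S) = 1/(2 + √(5 - 2)) = 1/(2 + √3))
A(M) = -√3 (A(M) = -2 + (2 - √3) = -√3)
2473 + A(I(-7, -7)) = 2473 - √3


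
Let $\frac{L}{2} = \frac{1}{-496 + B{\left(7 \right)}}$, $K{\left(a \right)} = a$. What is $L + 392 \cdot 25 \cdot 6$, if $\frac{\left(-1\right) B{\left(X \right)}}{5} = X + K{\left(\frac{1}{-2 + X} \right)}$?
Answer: $\frac{15640799}{266} \approx 58800.0$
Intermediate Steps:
$B{\left(X \right)} = - 5 X - \frac{5}{-2 + X}$ ($B{\left(X \right)} = - 5 \left(X + \frac{1}{-2 + X}\right) = - 5 X - \frac{5}{-2 + X}$)
$L = - \frac{1}{266}$ ($L = \frac{2}{-496 + \frac{5 \left(-1 - 7 \left(-2 + 7\right)\right)}{-2 + 7}} = \frac{2}{-496 + \frac{5 \left(-1 - 7 \cdot 5\right)}{5}} = \frac{2}{-496 + 5 \cdot \frac{1}{5} \left(-1 - 35\right)} = \frac{2}{-496 + 5 \cdot \frac{1}{5} \left(-36\right)} = \frac{2}{-496 - 36} = \frac{2}{-532} = 2 \left(- \frac{1}{532}\right) = - \frac{1}{266} \approx -0.0037594$)
$L + 392 \cdot 25 \cdot 6 = - \frac{1}{266} + 392 \cdot 25 \cdot 6 = - \frac{1}{266} + 392 \cdot 150 = - \frac{1}{266} + 58800 = \frac{15640799}{266}$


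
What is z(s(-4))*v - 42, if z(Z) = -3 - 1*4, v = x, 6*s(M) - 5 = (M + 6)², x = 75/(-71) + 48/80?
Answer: -13776/355 ≈ -38.806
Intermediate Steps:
x = -162/355 (x = 75*(-1/71) + 48*(1/80) = -75/71 + ⅗ = -162/355 ≈ -0.45634)
s(M) = ⅚ + (6 + M)²/6 (s(M) = ⅚ + (M + 6)²/6 = ⅚ + (6 + M)²/6)
v = -162/355 ≈ -0.45634
z(Z) = -7 (z(Z) = -3 - 4 = -7)
z(s(-4))*v - 42 = -7*(-162/355) - 42 = 1134/355 - 42 = -13776/355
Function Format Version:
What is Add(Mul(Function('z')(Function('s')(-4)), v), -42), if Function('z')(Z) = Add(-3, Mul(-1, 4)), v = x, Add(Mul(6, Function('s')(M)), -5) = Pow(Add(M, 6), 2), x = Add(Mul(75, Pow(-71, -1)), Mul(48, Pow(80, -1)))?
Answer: Rational(-13776, 355) ≈ -38.806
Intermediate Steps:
x = Rational(-162, 355) (x = Add(Mul(75, Rational(-1, 71)), Mul(48, Rational(1, 80))) = Add(Rational(-75, 71), Rational(3, 5)) = Rational(-162, 355) ≈ -0.45634)
Function('s')(M) = Add(Rational(5, 6), Mul(Rational(1, 6), Pow(Add(6, M), 2))) (Function('s')(M) = Add(Rational(5, 6), Mul(Rational(1, 6), Pow(Add(M, 6), 2))) = Add(Rational(5, 6), Mul(Rational(1, 6), Pow(Add(6, M), 2))))
v = Rational(-162, 355) ≈ -0.45634
Function('z')(Z) = -7 (Function('z')(Z) = Add(-3, -4) = -7)
Add(Mul(Function('z')(Function('s')(-4)), v), -42) = Add(Mul(-7, Rational(-162, 355)), -42) = Add(Rational(1134, 355), -42) = Rational(-13776, 355)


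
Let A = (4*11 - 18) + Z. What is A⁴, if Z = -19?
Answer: 2401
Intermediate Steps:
A = 7 (A = (4*11 - 18) - 19 = (44 - 18) - 19 = 26 - 19 = 7)
A⁴ = 7⁴ = 2401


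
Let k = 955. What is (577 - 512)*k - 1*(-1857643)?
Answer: 1919718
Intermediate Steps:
(577 - 512)*k - 1*(-1857643) = (577 - 512)*955 - 1*(-1857643) = 65*955 + 1857643 = 62075 + 1857643 = 1919718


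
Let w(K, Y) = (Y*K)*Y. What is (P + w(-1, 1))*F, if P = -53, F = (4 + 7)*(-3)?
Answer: 1782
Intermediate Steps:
w(K, Y) = K*Y**2 (w(K, Y) = (K*Y)*Y = K*Y**2)
F = -33 (F = 11*(-3) = -33)
(P + w(-1, 1))*F = (-53 - 1*1**2)*(-33) = (-53 - 1*1)*(-33) = (-53 - 1)*(-33) = -54*(-33) = 1782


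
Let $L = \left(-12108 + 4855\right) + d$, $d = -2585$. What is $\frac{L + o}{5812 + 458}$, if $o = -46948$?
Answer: $- \frac{28393}{3135} \approx -9.0568$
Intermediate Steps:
$L = -9838$ ($L = \left(-12108 + 4855\right) - 2585 = -7253 - 2585 = -9838$)
$\frac{L + o}{5812 + 458} = \frac{-9838 - 46948}{5812 + 458} = - \frac{56786}{6270} = \left(-56786\right) \frac{1}{6270} = - \frac{28393}{3135}$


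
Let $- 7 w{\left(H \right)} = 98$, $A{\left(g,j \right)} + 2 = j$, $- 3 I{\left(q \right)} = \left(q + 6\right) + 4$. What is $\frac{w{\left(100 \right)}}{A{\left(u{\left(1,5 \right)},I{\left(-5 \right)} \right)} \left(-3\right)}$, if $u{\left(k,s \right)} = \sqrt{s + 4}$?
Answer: $- \frac{14}{11} \approx -1.2727$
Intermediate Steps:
$I{\left(q \right)} = - \frac{10}{3} - \frac{q}{3}$ ($I{\left(q \right)} = - \frac{\left(q + 6\right) + 4}{3} = - \frac{\left(6 + q\right) + 4}{3} = - \frac{10 + q}{3} = - \frac{10}{3} - \frac{q}{3}$)
$u{\left(k,s \right)} = \sqrt{4 + s}$
$A{\left(g,j \right)} = -2 + j$
$w{\left(H \right)} = -14$ ($w{\left(H \right)} = \left(- \frac{1}{7}\right) 98 = -14$)
$\frac{w{\left(100 \right)}}{A{\left(u{\left(1,5 \right)},I{\left(-5 \right)} \right)} \left(-3\right)} = - \frac{14}{\left(-2 - \frac{5}{3}\right) \left(-3\right)} = - \frac{14}{\left(- \frac{11}{3}\right) \left(-3\right)} = - \frac{14}{11}$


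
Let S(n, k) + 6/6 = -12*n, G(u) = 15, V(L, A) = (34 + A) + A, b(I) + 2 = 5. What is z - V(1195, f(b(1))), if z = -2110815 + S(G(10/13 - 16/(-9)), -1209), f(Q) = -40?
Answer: -2110950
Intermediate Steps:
b(I) = 3 (b(I) = -2 + 5 = 3)
V(L, A) = 34 + 2*A
S(n, k) = -1 - 12*n
z = -2110996 (z = -2110815 + (-1 - 12*15) = -2110815 + (-1 - 180) = -2110815 - 181 = -2110996)
z - V(1195, f(b(1))) = -2110996 - (34 + 2*(-40)) = -2110996 - (34 - 80) = -2110996 - 1*(-46) = -2110996 + 46 = -2110950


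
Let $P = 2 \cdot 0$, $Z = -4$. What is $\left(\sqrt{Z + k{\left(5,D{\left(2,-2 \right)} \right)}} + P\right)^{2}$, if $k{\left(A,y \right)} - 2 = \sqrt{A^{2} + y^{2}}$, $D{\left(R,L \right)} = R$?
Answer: $-2 + \sqrt{29} \approx 3.3852$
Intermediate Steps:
$k{\left(A,y \right)} = 2 + \sqrt{A^{2} + y^{2}}$
$P = 0$
$\left(\sqrt{Z + k{\left(5,D{\left(2,-2 \right)} \right)}} + P\right)^{2} = \left(\sqrt{-4 + \left(2 + \sqrt{5^{2} + 2^{2}}\right)} + 0\right)^{2} = \left(\sqrt{-4 + \left(2 + \sqrt{25 + 4}\right)} + 0\right)^{2} = \left(\sqrt{-4 + \left(2 + \sqrt{29}\right)} + 0\right)^{2} = \left(\sqrt{-2 + \sqrt{29}} + 0\right)^{2} = \left(\sqrt{-2 + \sqrt{29}}\right)^{2} = -2 + \sqrt{29}$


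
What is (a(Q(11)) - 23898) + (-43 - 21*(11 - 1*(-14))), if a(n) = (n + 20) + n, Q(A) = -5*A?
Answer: -24556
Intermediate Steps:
a(n) = 20 + 2*n (a(n) = (20 + n) + n = 20 + 2*n)
(a(Q(11)) - 23898) + (-43 - 21*(11 - 1*(-14))) = ((20 + 2*(-5*11)) - 23898) + (-43 - 21*(11 - 1*(-14))) = ((20 + 2*(-55)) - 23898) + (-43 - 21*(11 + 14)) = ((20 - 110) - 23898) + (-43 - 21*25) = (-90 - 23898) + (-43 - 525) = -23988 - 568 = -24556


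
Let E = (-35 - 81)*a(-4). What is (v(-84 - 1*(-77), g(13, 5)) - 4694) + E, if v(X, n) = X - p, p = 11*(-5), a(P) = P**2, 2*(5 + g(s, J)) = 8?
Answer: -6502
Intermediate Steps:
g(s, J) = -1 (g(s, J) = -5 + (1/2)*8 = -5 + 4 = -1)
p = -55
v(X, n) = 55 + X (v(X, n) = X - 1*(-55) = X + 55 = 55 + X)
E = -1856 (E = (-35 - 81)*(-4)**2 = -116*16 = -1856)
(v(-84 - 1*(-77), g(13, 5)) - 4694) + E = ((55 + (-84 - 1*(-77))) - 4694) - 1856 = ((55 + (-84 + 77)) - 4694) - 1856 = ((55 - 7) - 4694) - 1856 = (48 - 4694) - 1856 = -4646 - 1856 = -6502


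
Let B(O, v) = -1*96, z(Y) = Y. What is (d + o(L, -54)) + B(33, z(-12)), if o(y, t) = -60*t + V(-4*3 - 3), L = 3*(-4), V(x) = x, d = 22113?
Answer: 25242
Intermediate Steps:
B(O, v) = -96
L = -12
o(y, t) = -15 - 60*t (o(y, t) = -60*t + (-4*3 - 3) = -60*t + (-12 - 3) = -60*t - 15 = -15 - 60*t)
(d + o(L, -54)) + B(33, z(-12)) = (22113 + (-15 - 60*(-54))) - 96 = (22113 + (-15 + 3240)) - 96 = (22113 + 3225) - 96 = 25338 - 96 = 25242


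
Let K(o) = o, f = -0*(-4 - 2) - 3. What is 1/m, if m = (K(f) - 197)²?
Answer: 1/40000 ≈ 2.5000e-5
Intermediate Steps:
f = -3 (f = -0*(-6) - 3 = -5*0 - 3 = 0 - 3 = -3)
m = 40000 (m = (-3 - 197)² = (-200)² = 40000)
1/m = 1/40000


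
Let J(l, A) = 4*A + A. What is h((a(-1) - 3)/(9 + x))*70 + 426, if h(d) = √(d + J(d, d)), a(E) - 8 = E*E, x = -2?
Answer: 426 + 60*√7 ≈ 584.75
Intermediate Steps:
a(E) = 8 + E² (a(E) = 8 + E*E = 8 + E²)
J(l, A) = 5*A
h(d) = √6*√d (h(d) = √(d + 5*d) = √(6*d) = √6*√d)
h((a(-1) - 3)/(9 + x))*70 + 426 = (√6*√(((8 + (-1)²) - 3)/(9 - 2)))*70 + 426 = (√6*√(((8 + 1) - 3)/7))*70 + 426 = (√6*√((9 - 3)*(⅐)))*70 + 426 = (√6*√(6*(⅐)))*70 + 426 = (√6*√(6/7))*70 + 426 = (√6*(√42/7))*70 + 426 = (6*√7/7)*70 + 426 = 60*√7 + 426 = 426 + 60*√7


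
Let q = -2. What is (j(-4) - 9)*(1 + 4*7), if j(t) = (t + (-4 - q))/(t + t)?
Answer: -957/4 ≈ -239.25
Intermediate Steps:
j(t) = (-2 + t)/(2*t) (j(t) = (t + (-4 - 1*(-2)))/(t + t) = (t + (-4 + 2))/((2*t)) = (t - 2)*(1/(2*t)) = (-2 + t)*(1/(2*t)) = (-2 + t)/(2*t))
(j(-4) - 9)*(1 + 4*7) = ((½)*(-2 - 4)/(-4) - 9)*(1 + 4*7) = ((½)*(-¼)*(-6) - 9)*(1 + 28) = (¾ - 9)*29 = -33/4*29 = -957/4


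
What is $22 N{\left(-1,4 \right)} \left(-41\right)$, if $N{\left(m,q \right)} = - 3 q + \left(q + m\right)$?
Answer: $8118$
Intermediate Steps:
$N{\left(m,q \right)} = m - 2 q$ ($N{\left(m,q \right)} = - 3 q + \left(m + q\right) = m - 2 q$)
$22 N{\left(-1,4 \right)} \left(-41\right) = 22 \left(-1 - 8\right) \left(-41\right) = 22 \left(-9\right) \left(-41\right) = \left(-198\right) \left(-41\right) = 8118$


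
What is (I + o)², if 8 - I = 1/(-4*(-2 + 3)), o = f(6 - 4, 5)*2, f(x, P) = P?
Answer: 5329/16 ≈ 333.06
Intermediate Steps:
o = 10 (o = 5*2 = 10)
I = 33/4 (I = 8 - 1/((-4*(-2 + 3))) = 8 - 1/((-4*1)) = 8 - 1/(-4) = 8 - 1*(-¼) = 8 + ¼ = 33/4 ≈ 8.2500)
(I + o)² = (33/4 + 10)² = (73/4)² = 5329/16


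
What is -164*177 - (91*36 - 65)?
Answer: -32239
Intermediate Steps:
-164*177 - (91*36 - 65) = -29028 - (3276 - 65) = -29028 - 1*3211 = -29028 - 3211 = -32239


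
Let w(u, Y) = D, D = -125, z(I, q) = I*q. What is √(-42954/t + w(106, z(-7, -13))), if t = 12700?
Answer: I*√207067658/1270 ≈ 11.331*I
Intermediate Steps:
w(u, Y) = -125
√(-42954/t + w(106, z(-7, -13))) = √(-42954/12700 - 125) = √(-42954*1/12700 - 125) = √(-21477/6350 - 125) = √(-815227/6350) = I*√207067658/1270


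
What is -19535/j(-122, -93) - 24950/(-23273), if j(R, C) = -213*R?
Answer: 193712645/604772178 ≈ 0.32031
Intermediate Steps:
-19535/j(-122, -93) - 24950/(-23273) = -19535/((-213*(-122))) - 24950/(-23273) = -19535/25986 - 24950*(-1/23273) = -19535*1/25986 + 24950/23273 = -19535/25986 + 24950/23273 = 193712645/604772178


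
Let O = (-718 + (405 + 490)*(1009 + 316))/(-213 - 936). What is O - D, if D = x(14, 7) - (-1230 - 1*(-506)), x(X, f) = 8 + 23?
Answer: -2052652/1149 ≈ -1786.5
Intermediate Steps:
O = -1185157/1149 (O = (-718 + 895*1325)/(-1149) = (-718 + 1185875)*(-1/1149) = 1185157*(-1/1149) = -1185157/1149 ≈ -1031.5)
x(X, f) = 31
D = 755 (D = 31 - (-1230 - 1*(-506)) = 31 - (-1230 + 506) = 31 - 1*(-724) = 31 + 724 = 755)
O - D = -1185157/1149 - 1*755 = -1185157/1149 - 755 = -2052652/1149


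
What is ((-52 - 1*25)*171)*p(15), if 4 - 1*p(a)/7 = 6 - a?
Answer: -1198197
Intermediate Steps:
p(a) = -14 + 7*a (p(a) = 28 - 7*(6 - a) = 28 + (-42 + 7*a) = -14 + 7*a)
((-52 - 1*25)*171)*p(15) = ((-52 - 1*25)*171)*(-14 + 7*15) = ((-52 - 25)*171)*(-14 + 105) = -77*171*91 = -13167*91 = -1198197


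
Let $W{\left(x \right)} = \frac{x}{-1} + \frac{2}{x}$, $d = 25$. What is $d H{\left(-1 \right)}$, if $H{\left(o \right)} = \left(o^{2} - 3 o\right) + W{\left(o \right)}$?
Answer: $75$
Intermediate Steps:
$W{\left(x \right)} = - x + \frac{2}{x}$ ($W{\left(x \right)} = x \left(-1\right) + \frac{2}{x} = - x + \frac{2}{x}$)
$H{\left(o \right)} = o^{2} - 4 o + \frac{2}{o}$ ($H{\left(o \right)} = \left(o^{2} - 3 o\right) - \left(o - \frac{2}{o}\right) = o^{2} - 4 o + \frac{2}{o}$)
$d H{\left(-1 \right)} = 25 \frac{2 + \left(-1\right)^{2} \left(-4 - 1\right)}{-1} = 25 \left(- (2 + 1 \left(-5\right))\right) = 25 \left(- (2 - 5)\right) = 25 \left(\left(-1\right) \left(-3\right)\right) = 25 \cdot 3 = 75$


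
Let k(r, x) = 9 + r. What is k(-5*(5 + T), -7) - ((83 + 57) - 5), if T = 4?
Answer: -171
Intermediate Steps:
k(-5*(5 + T), -7) - ((83 + 57) - 5) = (9 - 5*(5 + 4)) - ((83 + 57) - 5) = (9 - 5*9) - (140 - 5) = (9 - 45) - 1*135 = -36 - 135 = -171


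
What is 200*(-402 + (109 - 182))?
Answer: -95000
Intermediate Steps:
200*(-402 + (109 - 182)) = 200*(-402 - 73) = 200*(-475) = -95000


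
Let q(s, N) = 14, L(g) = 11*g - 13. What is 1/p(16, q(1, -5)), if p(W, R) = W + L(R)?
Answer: 1/157 ≈ 0.0063694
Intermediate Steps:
L(g) = -13 + 11*g
p(W, R) = -13 + W + 11*R (p(W, R) = W + (-13 + 11*R) = -13 + W + 11*R)
1/p(16, q(1, -5)) = 1/(-13 + 16 + 11*14) = 1/(-13 + 16 + 154) = 1/157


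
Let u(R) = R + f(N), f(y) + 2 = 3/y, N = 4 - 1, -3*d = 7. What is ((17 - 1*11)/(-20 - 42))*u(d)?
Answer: 10/31 ≈ 0.32258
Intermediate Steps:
d = -7/3 (d = -⅓*7 = -7/3 ≈ -2.3333)
N = 3
f(y) = -2 + 3/y
u(R) = -1 + R (u(R) = R + (-2 + 3/3) = R + (-2 + 3*(⅓)) = R + (-2 + 1) = R - 1 = -1 + R)
((17 - 1*11)/(-20 - 42))*u(d) = ((17 - 1*11)/(-20 - 42))*(-1 - 7/3) = ((17 - 11)/(-62))*(-10/3) = -1/62*6*(-10/3) = -3/31*(-10/3) = 10/31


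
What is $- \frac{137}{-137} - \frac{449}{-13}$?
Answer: $\frac{462}{13} \approx 35.538$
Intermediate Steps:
$- \frac{137}{-137} - \frac{449}{-13} = \left(-137\right) \left(- \frac{1}{137}\right) - - \frac{449}{13} = 1 + \frac{449}{13} = \frac{462}{13}$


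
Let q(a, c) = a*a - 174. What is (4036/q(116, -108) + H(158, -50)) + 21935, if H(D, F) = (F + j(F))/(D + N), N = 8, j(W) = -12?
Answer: 12090599428/551203 ≈ 21935.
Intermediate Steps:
q(a, c) = -174 + a² (q(a, c) = a² - 174 = -174 + a²)
H(D, F) = (-12 + F)/(8 + D) (H(D, F) = (F - 12)/(D + 8) = (-12 + F)/(8 + D))
(4036/q(116, -108) + H(158, -50)) + 21935 = (4036/(-174 + 116²) + (-12 - 50)/(8 + 158)) + 21935 = (4036/(-174 + 13456) - 62/166) + 21935 = (4036/13282 + (1/166)*(-62)) + 21935 = (4036*(1/13282) - 31/83) + 21935 = (2018/6641 - 31/83) + 21935 = -38377/551203 + 21935 = 12090599428/551203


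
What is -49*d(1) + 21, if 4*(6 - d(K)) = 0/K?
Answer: -273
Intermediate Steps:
d(K) = 6 (d(K) = 6 - 0/K = 6 - ¼*0 = 6 + 0 = 6)
-49*d(1) + 21 = -49*6 + 21 = -294 + 21 = -273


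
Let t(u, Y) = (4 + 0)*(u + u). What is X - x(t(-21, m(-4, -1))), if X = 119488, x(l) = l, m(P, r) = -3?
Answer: 119656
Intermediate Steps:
t(u, Y) = 8*u (t(u, Y) = 4*(2*u) = 8*u)
X - x(t(-21, m(-4, -1))) = 119488 - 8*(-21) = 119488 - 1*(-168) = 119488 + 168 = 119656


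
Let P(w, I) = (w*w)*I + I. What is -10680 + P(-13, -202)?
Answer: -45020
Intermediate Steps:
P(w, I) = I + I*w² (P(w, I) = w²*I + I = I*w² + I = I + I*w²)
-10680 + P(-13, -202) = -10680 - 202*(1 + (-13)²) = -10680 - 202*(1 + 169) = -10680 - 202*170 = -10680 - 34340 = -45020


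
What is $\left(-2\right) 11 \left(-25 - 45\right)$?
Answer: $1540$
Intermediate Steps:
$\left(-2\right) 11 \left(-25 - 45\right) = \left(-22\right) \left(-70\right) = 1540$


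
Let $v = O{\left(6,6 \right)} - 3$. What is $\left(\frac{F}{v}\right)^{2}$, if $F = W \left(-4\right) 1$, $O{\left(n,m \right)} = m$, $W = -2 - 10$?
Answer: $256$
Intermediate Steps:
$W = -12$ ($W = -2 - 10 = -12$)
$v = 3$ ($v = 6 - 3 = 3$)
$F = 48$ ($F = \left(-12\right) \left(-4\right) 1 = 48 \cdot 1 = 48$)
$\left(\frac{F}{v}\right)^{2} = \left(\frac{48}{3}\right)^{2} = \left(48 \cdot \frac{1}{3}\right)^{2} = 16^{2} = 256$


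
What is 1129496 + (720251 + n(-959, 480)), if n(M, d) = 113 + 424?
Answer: 1850284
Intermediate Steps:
n(M, d) = 537
1129496 + (720251 + n(-959, 480)) = 1129496 + (720251 + 537) = 1129496 + 720788 = 1850284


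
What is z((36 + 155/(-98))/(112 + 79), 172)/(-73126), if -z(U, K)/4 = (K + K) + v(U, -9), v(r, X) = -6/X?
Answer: 2068/109689 ≈ 0.018853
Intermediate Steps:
z(U, K) = -8/3 - 8*K (z(U, K) = -4*((K + K) - 6/(-9)) = -4*(2*K - 6*(-⅑)) = -4*(2*K + ⅔) = -4*(⅔ + 2*K) = -8/3 - 8*K)
z((36 + 155/(-98))/(112 + 79), 172)/(-73126) = (-8/3 - 8*172)/(-73126) = (-8/3 - 1376)*(-1/73126) = -4136/3*(-1/73126) = 2068/109689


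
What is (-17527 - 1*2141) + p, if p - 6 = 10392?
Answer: -9270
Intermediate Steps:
p = 10398 (p = 6 + 10392 = 10398)
(-17527 - 1*2141) + p = (-17527 - 1*2141) + 10398 = (-17527 - 2141) + 10398 = -19668 + 10398 = -9270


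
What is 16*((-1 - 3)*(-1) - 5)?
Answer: -16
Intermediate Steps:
16*((-1 - 3)*(-1) - 5) = 16*(-4*(-1) - 5) = 16*(4 - 5) = 16*(-1) = -16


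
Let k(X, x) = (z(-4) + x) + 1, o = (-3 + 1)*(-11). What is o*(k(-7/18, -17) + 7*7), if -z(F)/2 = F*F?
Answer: 22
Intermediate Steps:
o = 22 (o = -2*(-11) = 22)
z(F) = -2*F**2 (z(F) = -2*F*F = -2*F**2)
k(X, x) = -31 + x (k(X, x) = (-2*(-4)**2 + x) + 1 = (-2*16 + x) + 1 = (-32 + x) + 1 = -31 + x)
o*(k(-7/18, -17) + 7*7) = 22*((-31 - 17) + 7*7) = 22*(-48 + 49) = 22*1 = 22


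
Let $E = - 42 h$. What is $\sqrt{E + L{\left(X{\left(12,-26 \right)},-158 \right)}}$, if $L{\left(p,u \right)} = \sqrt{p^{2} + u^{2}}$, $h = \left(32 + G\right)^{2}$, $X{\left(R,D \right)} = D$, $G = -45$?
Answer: $\sqrt{-7098 + 2 \sqrt{6410}} \approx 83.294 i$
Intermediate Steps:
$h = 169$ ($h = \left(32 - 45\right)^{2} = \left(-13\right)^{2} = 169$)
$E = -7098$ ($E = \left(-42\right) 169 = -7098$)
$\sqrt{E + L{\left(X{\left(12,-26 \right)},-158 \right)}} = \sqrt{-7098 + \sqrt{\left(-26\right)^{2} + \left(-158\right)^{2}}} = \sqrt{-7098 + \sqrt{676 + 24964}} = \sqrt{-7098 + \sqrt{25640}} = \sqrt{-7098 + 2 \sqrt{6410}}$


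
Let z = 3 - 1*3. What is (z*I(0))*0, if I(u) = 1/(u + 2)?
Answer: 0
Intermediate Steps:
I(u) = 1/(2 + u)
z = 0 (z = 3 - 3 = 0)
(z*I(0))*0 = (0/(2 + 0))*0 = (0/2)*0 = (0*(1/2))*0 = 0*0 = 0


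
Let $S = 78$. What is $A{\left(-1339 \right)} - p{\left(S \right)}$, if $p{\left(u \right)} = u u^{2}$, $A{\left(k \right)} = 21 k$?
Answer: $-502671$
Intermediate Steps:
$p{\left(u \right)} = u^{3}$
$A{\left(-1339 \right)} - p{\left(S \right)} = 21 \left(-1339\right) - 78^{3} = -28119 - 474552 = -502671$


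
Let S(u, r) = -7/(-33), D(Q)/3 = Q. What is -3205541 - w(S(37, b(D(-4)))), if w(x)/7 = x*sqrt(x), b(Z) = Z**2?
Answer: -3205541 - 49*sqrt(231)/1089 ≈ -3.2055e+6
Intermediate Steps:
D(Q) = 3*Q
S(u, r) = 7/33 (S(u, r) = -7*(-1/33) = 7/33)
w(x) = 7*x**(3/2) (w(x) = 7*(x*sqrt(x)) = 7*x**(3/2))
-3205541 - w(S(37, b(D(-4)))) = -3205541 - 7*(7/33)**(3/2) = -3205541 - 7*7*sqrt(231)/1089 = -3205541 - 49*sqrt(231)/1089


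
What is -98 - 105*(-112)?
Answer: 11662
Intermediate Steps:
-98 - 105*(-112) = -98 + 11760 = 11662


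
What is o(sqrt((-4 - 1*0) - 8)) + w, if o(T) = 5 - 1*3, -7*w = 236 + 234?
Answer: -456/7 ≈ -65.143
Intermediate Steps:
w = -470/7 (w = -(236 + 234)/7 = -1/7*470 = -470/7 ≈ -67.143)
o(T) = 2 (o(T) = 5 - 3 = 2)
o(sqrt((-4 - 1*0) - 8)) + w = 2 - 470/7 = -456/7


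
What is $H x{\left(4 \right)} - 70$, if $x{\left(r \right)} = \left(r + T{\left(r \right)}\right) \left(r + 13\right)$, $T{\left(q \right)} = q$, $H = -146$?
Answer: $-19926$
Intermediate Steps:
$x{\left(r \right)} = 2 r \left(13 + r\right)$ ($x{\left(r \right)} = \left(r + r\right) \left(r + 13\right) = 2 r \left(13 + r\right)$)
$H x{\left(4 \right)} - 70 = - 146 \cdot 2 \cdot 4 \left(13 + 4\right) - 70 = - 146 \cdot 2 \cdot 4 \cdot 17 - 70 = \left(-146\right) 136 - 70 = -19856 - 70 = -19926$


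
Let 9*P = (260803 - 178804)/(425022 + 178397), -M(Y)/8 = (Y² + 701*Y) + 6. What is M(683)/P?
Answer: -4563189643856/9111 ≈ -5.0084e+8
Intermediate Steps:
M(Y) = -48 - 5608*Y - 8*Y² (M(Y) = -8*((Y² + 701*Y) + 6) = -8*(6 + Y² + 701*Y) = -48 - 5608*Y - 8*Y²)
P = 9111/603419 (P = ((260803 - 178804)/(425022 + 178397))/9 = (81999/603419)/9 = (81999*(1/603419))/9 = (⅑)*(81999/603419) = 9111/603419 ≈ 0.015099)
M(683)/P = (-48 - 5608*683 - 8*683²)/(9111/603419) = (-48 - 3830264 - 8*466489)*(603419/9111) = (-48 - 3830264 - 3731912)*(603419/9111) = -7562224*603419/9111 = -4563189643856/9111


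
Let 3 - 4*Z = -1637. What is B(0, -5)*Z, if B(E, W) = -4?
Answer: -1640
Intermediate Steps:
Z = 410 (Z = ¾ - ¼*(-1637) = ¾ + 1637/4 = 410)
B(0, -5)*Z = -4*410 = -1640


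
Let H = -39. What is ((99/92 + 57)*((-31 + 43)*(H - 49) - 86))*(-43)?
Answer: 131186679/46 ≈ 2.8519e+6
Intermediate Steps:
((99/92 + 57)*((-31 + 43)*(H - 49) - 86))*(-43) = ((99/92 + 57)*((-31 + 43)*(-39 - 49) - 86))*(-43) = ((99*(1/92) + 57)*(12*(-88) - 86))*(-43) = ((99/92 + 57)*(-1056 - 86))*(-43) = ((5343/92)*(-1142))*(-43) = -3050853/46*(-43) = 131186679/46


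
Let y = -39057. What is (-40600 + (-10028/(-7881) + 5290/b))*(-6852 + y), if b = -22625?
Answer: 22156002871518594/11887175 ≈ 1.8639e+9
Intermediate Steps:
(-40600 + (-10028/(-7881) + 5290/b))*(-6852 + y) = (-40600 + (-10028/(-7881) + 5290/(-22625)))*(-6852 - 39057) = (-40600 + (-10028*(-1/7881) + 5290*(-1/22625)))*(-45909) = (-40600 + (10028/7881 - 1058/4525))*(-45909) = (-40600 + 37038602/35661525)*(-45909) = -1447820876398/35661525*(-45909) = 22156002871518594/11887175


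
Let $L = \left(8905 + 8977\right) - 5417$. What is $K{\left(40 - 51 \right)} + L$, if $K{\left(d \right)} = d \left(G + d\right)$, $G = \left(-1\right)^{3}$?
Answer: $12597$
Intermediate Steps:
$G = -1$
$K{\left(d \right)} = d \left(-1 + d\right)$
$L = 12465$ ($L = 17882 - 5417 = 12465$)
$K{\left(40 - 51 \right)} + L = \left(40 - 51\right) \left(-1 + \left(40 - 51\right)\right) + 12465 = - 11 \left(-1 - 11\right) + 12465 = \left(-11\right) \left(-12\right) + 12465 = 132 + 12465 = 12597$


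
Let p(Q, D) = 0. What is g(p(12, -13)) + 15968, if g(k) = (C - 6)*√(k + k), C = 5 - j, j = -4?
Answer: 15968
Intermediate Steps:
C = 9 (C = 5 - 1*(-4) = 5 + 4 = 9)
g(k) = 3*√2*√k (g(k) = (9 - 6)*√(k + k) = 3*√(2*k) = 3*(√2*√k) = 3*√2*√k)
g(p(12, -13)) + 15968 = 3*√2*√0 + 15968 = 3*√2*0 + 15968 = 0 + 15968 = 15968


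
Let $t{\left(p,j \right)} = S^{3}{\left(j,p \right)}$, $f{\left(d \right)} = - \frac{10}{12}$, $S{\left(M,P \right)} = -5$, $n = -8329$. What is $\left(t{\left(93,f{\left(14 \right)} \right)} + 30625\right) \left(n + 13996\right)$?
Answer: $172843500$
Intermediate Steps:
$f{\left(d \right)} = - \frac{5}{6}$ ($f{\left(d \right)} = \left(-10\right) \frac{1}{12} = - \frac{5}{6}$)
$t{\left(p,j \right)} = -125$ ($t{\left(p,j \right)} = \left(-5\right)^{3} = -125$)
$\left(t{\left(93,f{\left(14 \right)} \right)} + 30625\right) \left(n + 13996\right) = \left(-125 + 30625\right) \left(-8329 + 13996\right) = 30500 \cdot 5667 = 172843500$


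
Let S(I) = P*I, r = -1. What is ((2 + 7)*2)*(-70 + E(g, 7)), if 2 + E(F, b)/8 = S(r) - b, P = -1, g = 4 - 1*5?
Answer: -2412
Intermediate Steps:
g = -1 (g = 4 - 5 = -1)
S(I) = -I
E(F, b) = -8 - 8*b (E(F, b) = -16 + 8*(-1*(-1) - b) = -16 + 8*(1 - b) = -16 + (8 - 8*b) = -8 - 8*b)
((2 + 7)*2)*(-70 + E(g, 7)) = ((2 + 7)*2)*(-70 + (-8 - 8*7)) = (9*2)*(-70 + (-8 - 56)) = 18*(-70 - 64) = 18*(-134) = -2412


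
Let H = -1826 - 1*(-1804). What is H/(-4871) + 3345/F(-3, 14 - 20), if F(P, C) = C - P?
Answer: -5431143/4871 ≈ -1115.0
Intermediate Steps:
H = -22 (H = -1826 + 1804 = -22)
H/(-4871) + 3345/F(-3, 14 - 20) = -22/(-4871) + 3345/((14 - 20) - 1*(-3)) = -22*(-1/4871) + 3345/(-6 + 3) = 22/4871 + 3345/(-3) = 22/4871 + 3345*(-⅓) = 22/4871 - 1115 = -5431143/4871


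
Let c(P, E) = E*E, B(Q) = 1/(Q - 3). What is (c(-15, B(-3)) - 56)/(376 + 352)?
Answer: -155/2016 ≈ -0.076885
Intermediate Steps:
B(Q) = 1/(-3 + Q)
c(P, E) = E**2
(c(-15, B(-3)) - 56)/(376 + 352) = ((1/(-3 - 3))**2 - 56)/(376 + 352) = ((1/(-6))**2 - 56)/728 = ((-1/6)**2 - 56)*(1/728) = (1/36 - 56)*(1/728) = -2015/36*1/728 = -155/2016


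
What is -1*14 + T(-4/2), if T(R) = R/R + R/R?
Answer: -12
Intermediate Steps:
T(R) = 2 (T(R) = 1 + 1 = 2)
-1*14 + T(-4/2) = -1*14 + 2 = -14 + 2 = -12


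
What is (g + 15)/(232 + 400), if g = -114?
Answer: -99/632 ≈ -0.15665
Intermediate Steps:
(g + 15)/(232 + 400) = (-114 + 15)/(232 + 400) = -99/632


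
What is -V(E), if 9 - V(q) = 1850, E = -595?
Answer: 1841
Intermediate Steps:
V(q) = -1841 (V(q) = 9 - 1*1850 = 9 - 1850 = -1841)
-V(E) = -1*(-1841) = 1841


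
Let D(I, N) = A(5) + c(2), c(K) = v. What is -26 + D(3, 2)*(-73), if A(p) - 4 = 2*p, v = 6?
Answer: -1486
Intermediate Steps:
A(p) = 4 + 2*p
c(K) = 6
D(I, N) = 20 (D(I, N) = (4 + 2*5) + 6 = (4 + 10) + 6 = 14 + 6 = 20)
-26 + D(3, 2)*(-73) = -26 + 20*(-73) = -26 - 1460 = -1486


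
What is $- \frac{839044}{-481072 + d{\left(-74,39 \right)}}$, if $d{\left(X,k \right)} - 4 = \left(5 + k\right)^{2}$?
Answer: $\frac{209761}{119783} \approx 1.7512$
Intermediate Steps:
$d{\left(X,k \right)} = 4 + \left(5 + k\right)^{2}$
$- \frac{839044}{-481072 + d{\left(-74,39 \right)}} = - \frac{839044}{-481072 + \left(4 + \left(5 + 39\right)^{2}\right)} = - \frac{839044}{-481072 + \left(4 + 44^{2}\right)} = - \frac{839044}{-481072 + \left(4 + 1936\right)} = - \frac{839044}{-481072 + 1940} = - \frac{839044}{-479132} = \left(-839044\right) \left(- \frac{1}{479132}\right) = \frac{209761}{119783}$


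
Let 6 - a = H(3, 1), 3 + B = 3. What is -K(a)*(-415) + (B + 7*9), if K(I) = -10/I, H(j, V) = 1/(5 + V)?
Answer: -4539/7 ≈ -648.43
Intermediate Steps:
B = 0 (B = -3 + 3 = 0)
a = 35/6 (a = 6 - 1/(5 + 1) = 6 - 1/6 = 35/6 ≈ 5.8333)
-K(a)*(-415) + (B + 7*9) = -(-10)/35/6*(-415) + (0 + 7*9) = -(-10)*6/35*(-415) + (0 + 63) = -1*(-12/7)*(-415) + 63 = (12/7)*(-415) + 63 = -4980/7 + 63 = -4539/7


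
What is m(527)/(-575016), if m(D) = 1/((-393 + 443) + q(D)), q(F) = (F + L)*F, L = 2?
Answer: -1/160333436328 ≈ -6.2370e-12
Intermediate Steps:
q(F) = F*(2 + F) (q(F) = (F + 2)*F = (2 + F)*F = F*(2 + F))
m(D) = 1/(50 + D*(2 + D)) (m(D) = 1/((-393 + 443) + D*(2 + D)) = 1/(50 + D*(2 + D)))
m(527)/(-575016) = 1/((50 + 527*(2 + 527))*(-575016)) = -1/575016/(50 + 527*529) = -1/575016/(50 + 278783) = -1/575016/278833 = (1/278833)*(-1/575016) = -1/160333436328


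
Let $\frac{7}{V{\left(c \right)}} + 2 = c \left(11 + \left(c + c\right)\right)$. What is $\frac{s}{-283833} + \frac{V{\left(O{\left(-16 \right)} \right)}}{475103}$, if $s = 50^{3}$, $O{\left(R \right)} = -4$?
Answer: $- \frac{118776033833}{269699819598} \approx -0.4404$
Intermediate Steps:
$s = 125000$
$V{\left(c \right)} = \frac{7}{-2 + c \left(11 + 2 c\right)}$ ($V{\left(c \right)} = \frac{7}{-2 + c \left(11 + \left(c + c\right)\right)} = \frac{7}{-2 + c \left(11 + 2 c\right)}$)
$\frac{s}{-283833} + \frac{V{\left(O{\left(-16 \right)} \right)}}{475103} = \frac{125000}{-283833} + \frac{7 \frac{1}{-2 + 2 \left(-4\right)^{2} + 11 \left(-4\right)}}{475103} = 125000 \left(- \frac{1}{283833}\right) + \frac{7}{-2 + 2 \cdot 16 - 44} \cdot \frac{1}{475103} = - \frac{125000}{283833} + \frac{7}{-2 + 32 - 44} \cdot \frac{1}{475103} = - \frac{125000}{283833} + \frac{7}{-14} \cdot \frac{1}{475103} = - \frac{125000}{283833} + 7 \left(- \frac{1}{14}\right) \frac{1}{475103} = - \frac{125000}{283833} - \frac{1}{950206} = - \frac{118776033833}{269699819598}$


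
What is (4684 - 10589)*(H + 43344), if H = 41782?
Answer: -502669030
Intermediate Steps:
(4684 - 10589)*(H + 43344) = (4684 - 10589)*(41782 + 43344) = -5905*85126 = -502669030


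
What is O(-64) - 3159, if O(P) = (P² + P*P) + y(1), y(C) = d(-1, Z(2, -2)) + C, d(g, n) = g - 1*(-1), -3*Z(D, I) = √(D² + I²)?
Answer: 5034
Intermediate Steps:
Z(D, I) = -√(D² + I²)/3
d(g, n) = 1 + g (d(g, n) = g + 1 = 1 + g)
y(C) = C (y(C) = (1 - 1) + C = 0 + C = C)
O(P) = 1 + 2*P² (O(P) = (P² + P*P) + 1 = (P² + P²) + 1 = 2*P² + 1 = 1 + 2*P²)
O(-64) - 3159 = (1 + 2*(-64)²) - 3159 = (1 + 2*4096) - 3159 = (1 + 8192) - 3159 = 8193 - 3159 = 5034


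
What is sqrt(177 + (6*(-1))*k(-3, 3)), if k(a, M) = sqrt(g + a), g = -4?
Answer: sqrt(177 - 6*I*sqrt(7)) ≈ 13.317 - 0.596*I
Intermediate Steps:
k(a, M) = sqrt(-4 + a)
sqrt(177 + (6*(-1))*k(-3, 3)) = sqrt(177 + (6*(-1))*sqrt(-4 - 3)) = sqrt(177 - 6*I*sqrt(7))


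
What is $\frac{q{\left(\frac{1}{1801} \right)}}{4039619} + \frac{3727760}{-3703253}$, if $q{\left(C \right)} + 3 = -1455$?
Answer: $- \frac{15064129466314}{14959731180607} \approx -1.007$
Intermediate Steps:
$q{\left(C \right)} = -1458$ ($q{\left(C \right)} = -3 - 1455 = -1458$)
$\frac{q{\left(\frac{1}{1801} \right)}}{4039619} + \frac{3727760}{-3703253} = - \frac{1458}{4039619} + \frac{3727760}{-3703253} = \left(-1458\right) \frac{1}{4039619} + 3727760 \left(- \frac{1}{3703253}\right) = - \frac{1458}{4039619} - \frac{3727760}{3703253} = - \frac{15064129466314}{14959731180607}$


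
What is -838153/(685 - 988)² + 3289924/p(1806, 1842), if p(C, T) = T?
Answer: 50083459115/28185363 ≈ 1776.9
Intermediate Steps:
-838153/(685 - 988)² + 3289924/p(1806, 1842) = -838153/(685 - 988)² + 3289924/1842 = -838153/((-303)²) + 3289924*(1/1842) = -838153/91809 + 1644962/921 = 50083459115/28185363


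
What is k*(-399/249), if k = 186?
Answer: -24738/83 ≈ -298.05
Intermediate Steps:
k*(-399/249) = 186*(-399/249) = 186*(-399*1/249) = 186*(-133/83) = -24738/83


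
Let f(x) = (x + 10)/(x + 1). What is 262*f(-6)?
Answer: -1048/5 ≈ -209.60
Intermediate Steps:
f(x) = (10 + x)/(1 + x)
262*f(-6) = 262*((10 - 6)/(1 - 6)) = 262*(4/(-5)) = 262*(-⅕*4) = 262*(-⅘) = -1048/5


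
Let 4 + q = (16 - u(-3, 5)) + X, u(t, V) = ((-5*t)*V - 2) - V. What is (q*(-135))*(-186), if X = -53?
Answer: -2736990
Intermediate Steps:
u(t, V) = -2 - V - 5*V*t (u(t, V) = (-5*V*t - 2) - V = (-2 - 5*V*t) - V = -2 - V - 5*V*t)
q = -109 (q = -4 + ((16 - (-2 - 1*5 - 5*5*(-3))) - 53) = -4 + ((16 - (-2 - 5 + 75)) - 53) = -4 + ((16 - 1*68) - 53) = -4 + ((16 - 68) - 53) = -4 + (-52 - 53) = -4 - 105 = -109)
(q*(-135))*(-186) = -109*(-135)*(-186) = 14715*(-186) = -2736990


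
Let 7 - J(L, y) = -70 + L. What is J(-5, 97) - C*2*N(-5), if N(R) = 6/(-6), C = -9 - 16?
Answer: 32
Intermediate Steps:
J(L, y) = 77 - L (J(L, y) = 7 - (-70 + L) = 7 + (70 - L) = 77 - L)
C = -25
N(R) = -1 (N(R) = 6*(-⅙) = -1)
J(-5, 97) - C*2*N(-5) = (77 - 1*(-5)) - (-25*2)*(-1) = (77 + 5) - (-50)*(-1) = 82 - 1*50 = 82 - 50 = 32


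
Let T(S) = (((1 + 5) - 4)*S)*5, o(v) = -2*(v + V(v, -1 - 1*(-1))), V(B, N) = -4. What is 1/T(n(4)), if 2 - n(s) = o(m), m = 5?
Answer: 1/40 ≈ 0.025000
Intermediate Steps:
o(v) = 8 - 2*v (o(v) = -2*(v - 4) = -2*(-4 + v) = 8 - 2*v)
n(s) = 4 (n(s) = 2 - (8 - 2*5) = 2 - (8 - 10) = 2 - 1*(-2) = 2 + 2 = 4)
T(S) = 10*S (T(S) = ((6 - 4)*S)*5 = (2*S)*5 = 10*S)
1/T(n(4)) = 1/(10*4) = 1/40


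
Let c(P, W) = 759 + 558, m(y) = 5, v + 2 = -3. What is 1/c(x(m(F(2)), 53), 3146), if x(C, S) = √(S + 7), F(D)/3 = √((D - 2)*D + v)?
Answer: 1/1317 ≈ 0.00075930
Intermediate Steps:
v = -5 (v = -2 - 3 = -5)
F(D) = 3*√(-5 + D*(-2 + D)) (F(D) = 3*√((D - 2)*D - 5) = 3*√((-2 + D)*D - 5) = 3*√(D*(-2 + D) - 5) = 3*√(-5 + D*(-2 + D)))
x(C, S) = √(7 + S)
c(P, W) = 1317
1/c(x(m(F(2)), 53), 3146) = 1/1317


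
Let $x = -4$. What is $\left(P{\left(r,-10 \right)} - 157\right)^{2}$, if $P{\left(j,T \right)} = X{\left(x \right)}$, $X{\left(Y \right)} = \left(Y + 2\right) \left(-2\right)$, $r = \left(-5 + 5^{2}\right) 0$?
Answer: $23409$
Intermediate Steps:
$r = 0$ ($r = \left(-5 + 25\right) 0 = 20 \cdot 0 = 0$)
$X{\left(Y \right)} = -4 - 2 Y$ ($X{\left(Y \right)} = \left(2 + Y\right) \left(-2\right) = -4 - 2 Y$)
$P{\left(j,T \right)} = 4$ ($P{\left(j,T \right)} = -4 - -8 = -4 + 8 = 4$)
$\left(P{\left(r,-10 \right)} - 157\right)^{2} = \left(4 - 157\right)^{2} = \left(-153\right)^{2} = 23409$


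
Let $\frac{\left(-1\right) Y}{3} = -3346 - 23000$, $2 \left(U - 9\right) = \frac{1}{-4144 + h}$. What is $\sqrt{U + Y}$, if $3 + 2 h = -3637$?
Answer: $\frac{17 \sqrt{9728879370}}{5964} \approx 281.15$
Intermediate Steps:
$h = -1820$ ($h = - \frac{3}{2} + \frac{1}{2} \left(-3637\right) = - \frac{3}{2} - \frac{3637}{2} = -1820$)
$U = \frac{107351}{11928}$ ($U = 9 + \frac{1}{2 \left(-4144 - 1820\right)} = 9 + \frac{1}{2 \left(-5964\right)} = 9 + \frac{1}{2} \left(- \frac{1}{5964}\right) = 9 - \frac{1}{11928} = \frac{107351}{11928} \approx 8.9999$)
$Y = 79038$ ($Y = - 3 \left(-3346 - 23000\right) = \left(-3\right) \left(-26346\right) = 79038$)
$\sqrt{U + Y} = \sqrt{\frac{107351}{11928} + 79038} = \sqrt{\frac{942872615}{11928}} = \frac{17 \sqrt{9728879370}}{5964}$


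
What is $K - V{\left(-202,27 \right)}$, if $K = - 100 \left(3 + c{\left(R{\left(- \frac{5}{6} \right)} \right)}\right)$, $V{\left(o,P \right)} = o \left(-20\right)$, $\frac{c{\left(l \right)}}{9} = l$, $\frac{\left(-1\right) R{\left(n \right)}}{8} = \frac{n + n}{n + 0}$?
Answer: $10060$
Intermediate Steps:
$R{\left(n \right)} = -16$ ($R{\left(n \right)} = - 8 \frac{n + n}{n + 0} = - 8 \frac{2 n}{n} = \left(-8\right) 2 = -16$)
$c{\left(l \right)} = 9 l$
$V{\left(o,P \right)} = - 20 o$
$K = 14100$ ($K = - 100 \left(3 + 9 \left(-16\right)\right) = - 100 \left(3 - 144\right) = \left(-100\right) \left(-141\right) = 14100$)
$K - V{\left(-202,27 \right)} = 14100 - \left(-20\right) \left(-202\right) = 14100 - 4040 = 10060$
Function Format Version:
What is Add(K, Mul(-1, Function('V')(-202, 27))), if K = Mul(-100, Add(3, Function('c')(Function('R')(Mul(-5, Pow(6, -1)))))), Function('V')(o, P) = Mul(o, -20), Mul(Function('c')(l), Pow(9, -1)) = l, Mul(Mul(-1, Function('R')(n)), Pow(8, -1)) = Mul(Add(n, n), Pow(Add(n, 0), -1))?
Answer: 10060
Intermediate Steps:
Function('R')(n) = -16 (Function('R')(n) = Mul(-8, Mul(Add(n, n), Pow(Add(n, 0), -1))) = Mul(-8, Mul(Mul(2, n), Pow(n, -1))) = Mul(-8, 2) = -16)
Function('c')(l) = Mul(9, l)
Function('V')(o, P) = Mul(-20, o)
K = 14100 (K = Mul(-100, Add(3, Mul(9, -16))) = Mul(-100, Add(3, -144)) = Mul(-100, -141) = 14100)
Add(K, Mul(-1, Function('V')(-202, 27))) = Add(14100, Mul(-1, Mul(-20, -202))) = Add(14100, Mul(-1, 4040)) = Add(14100, -4040) = 10060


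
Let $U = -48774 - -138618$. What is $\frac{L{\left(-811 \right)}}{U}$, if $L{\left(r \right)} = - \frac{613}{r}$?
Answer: $\frac{613}{72863484} \approx 8.413 \cdot 10^{-6}$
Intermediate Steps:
$U = 89844$ ($U = -48774 + 138618 = 89844$)
$\frac{L{\left(-811 \right)}}{U} = \frac{\left(-613\right) \frac{1}{-811}}{89844} = \left(-613\right) \left(- \frac{1}{811}\right) \frac{1}{89844} = \frac{613}{811} \cdot \frac{1}{89844} = \frac{613}{72863484}$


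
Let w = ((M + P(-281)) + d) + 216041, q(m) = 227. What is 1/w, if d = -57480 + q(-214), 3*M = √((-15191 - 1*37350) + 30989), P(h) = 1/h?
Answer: 37614176961/5972680364680811 - 315844*I*√1347/5972680364680811 ≈ 6.2977e-6 - 1.9408e-9*I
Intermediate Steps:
M = 4*I*√1347/3 (M = √((-15191 - 1*37350) + 30989)/3 = √((-15191 - 37350) + 30989)/3 = √(-52541 + 30989)/3 = √(-21552)/3 = (4*I*√1347)/3 = 4*I*√1347/3 ≈ 48.935*I)
d = -57253 (d = -57480 + 227 = -57253)
w = 44619427/281 + 4*I*√1347/3 (w = ((4*I*√1347/3 + 1/(-281)) - 57253) + 216041 = ((4*I*√1347/3 - 1/281) - 57253) + 216041 = ((-1/281 + 4*I*√1347/3) - 57253) + 216041 = (-16088094/281 + 4*I*√1347/3) + 216041 = 44619427/281 + 4*I*√1347/3 ≈ 1.5879e+5 + 48.935*I)
1/w = 1/(44619427/281 + 4*I*√1347/3)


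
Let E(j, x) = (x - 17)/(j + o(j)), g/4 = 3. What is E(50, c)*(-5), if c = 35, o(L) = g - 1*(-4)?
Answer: -15/11 ≈ -1.3636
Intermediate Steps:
g = 12 (g = 4*3 = 12)
o(L) = 16 (o(L) = 12 - 1*(-4) = 12 + 4 = 16)
E(j, x) = (-17 + x)/(16 + j) (E(j, x) = (x - 17)/(j + 16) = (-17 + x)/(16 + j))
E(50, c)*(-5) = ((-17 + 35)/(16 + 50))*(-5) = (18/66)*(-5) = ((1/66)*18)*(-5) = (3/11)*(-5) = -15/11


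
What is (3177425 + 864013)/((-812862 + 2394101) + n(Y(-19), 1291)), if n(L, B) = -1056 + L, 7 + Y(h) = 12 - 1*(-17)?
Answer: 1347146/526735 ≈ 2.5575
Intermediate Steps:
Y(h) = 22 (Y(h) = -7 + (12 - 1*(-17)) = -7 + (12 + 17) = -7 + 29 = 22)
(3177425 + 864013)/((-812862 + 2394101) + n(Y(-19), 1291)) = (3177425 + 864013)/((-812862 + 2394101) + (-1056 + 22)) = 4041438/(1581239 - 1034) = 4041438/1580205 = 4041438*(1/1580205) = 1347146/526735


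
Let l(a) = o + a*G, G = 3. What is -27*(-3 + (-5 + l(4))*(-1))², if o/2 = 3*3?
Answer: -21168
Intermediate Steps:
o = 18 (o = 2*(3*3) = 2*9 = 18)
l(a) = 18 + 3*a (l(a) = 18 + a*3 = 18 + 3*a)
-27*(-3 + (-5 + l(4))*(-1))² = -27*(-3 + (-5 + (18 + 3*4))*(-1))² = -27*(-3 + (-5 + (18 + 12))*(-1))² = -27*(-3 + (-5 + 30)*(-1))² = -27*(-3 + 25*(-1))² = -27*(-3 - 25)² = -27*(-28)² = -27*784 = -21168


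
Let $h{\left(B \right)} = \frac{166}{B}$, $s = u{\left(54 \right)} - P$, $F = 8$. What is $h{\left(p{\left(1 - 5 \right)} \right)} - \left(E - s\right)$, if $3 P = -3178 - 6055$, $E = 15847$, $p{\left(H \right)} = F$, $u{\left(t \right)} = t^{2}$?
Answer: $- \frac{117991}{12} \approx -9832.6$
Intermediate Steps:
$p{\left(H \right)} = 8$
$P = - \frac{9233}{3}$ ($P = \frac{-3178 - 6055}{3} = \frac{1}{3} \left(-9233\right) = - \frac{9233}{3} \approx -3077.7$)
$s = \frac{17981}{3}$ ($s = 54^{2} - - \frac{9233}{3} = 2916 + \frac{9233}{3} = \frac{17981}{3} \approx 5993.7$)
$h{\left(p{\left(1 - 5 \right)} \right)} - \left(E - s\right) = \frac{166}{8} - \left(15847 - \frac{17981}{3}\right) = 166 \cdot \frac{1}{8} - \left(15847 - \frac{17981}{3}\right) = \frac{83}{4} - \frac{29560}{3} = - \frac{117991}{12}$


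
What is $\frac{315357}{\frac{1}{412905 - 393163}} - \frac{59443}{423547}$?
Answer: $\frac{2636909549610575}{423547} \approx 6.2258 \cdot 10^{9}$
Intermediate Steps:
$\frac{315357}{\frac{1}{412905 - 393163}} - \frac{59443}{423547} = \frac{315357}{\frac{1}{19742}} - \frac{59443}{423547} = 315357 \frac{1}{\frac{1}{19742}} - \frac{59443}{423547} = 315357 \cdot 19742 - \frac{59443}{423547} = 6225777894 - \frac{59443}{423547} = \frac{2636909549610575}{423547}$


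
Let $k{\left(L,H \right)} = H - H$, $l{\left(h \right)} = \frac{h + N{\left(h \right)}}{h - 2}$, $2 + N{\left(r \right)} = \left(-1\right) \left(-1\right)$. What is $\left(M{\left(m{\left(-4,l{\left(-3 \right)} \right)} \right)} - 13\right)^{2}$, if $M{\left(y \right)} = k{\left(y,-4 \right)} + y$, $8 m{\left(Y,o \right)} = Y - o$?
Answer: $\frac{4624}{25} \approx 184.96$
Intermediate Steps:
$N{\left(r \right)} = -1$ ($N{\left(r \right)} = -2 - -1 = -2 + 1 = -1$)
$l{\left(h \right)} = \frac{-1 + h}{-2 + h}$ ($l{\left(h \right)} = \frac{h - 1}{h - 2} = \frac{-1 + h}{-2 + h}$)
$k{\left(L,H \right)} = 0$
$m{\left(Y,o \right)} = - \frac{o}{8} + \frac{Y}{8}$ ($m{\left(Y,o \right)} = \frac{Y - o}{8} = - \frac{o}{8} + \frac{Y}{8}$)
$M{\left(y \right)} = y$ ($M{\left(y \right)} = 0 + y = y$)
$\left(M{\left(m{\left(-4,l{\left(-3 \right)} \right)} \right)} - 13\right)^{2} = \left(\left(- \frac{\frac{1}{-2 - 3} \left(-1 - 3\right)}{8} + \frac{1}{8} \left(-4\right)\right) - 13\right)^{2} = \left(\left(- \frac{\frac{1}{-5} \left(-4\right)}{8} - \frac{1}{2}\right) - 13\right)^{2} = \left(\left(- \frac{\left(- \frac{1}{5}\right) \left(-4\right)}{8} - \frac{1}{2}\right) - 13\right)^{2} = \left(\left(\left(- \frac{1}{8}\right) \frac{4}{5} - \frac{1}{2}\right) - 13\right)^{2} = \left(\left(- \frac{1}{10} - \frac{1}{2}\right) - 13\right)^{2} = \left(- \frac{3}{5} - 13\right)^{2} = \left(- \frac{68}{5}\right)^{2} = \frac{4624}{25}$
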